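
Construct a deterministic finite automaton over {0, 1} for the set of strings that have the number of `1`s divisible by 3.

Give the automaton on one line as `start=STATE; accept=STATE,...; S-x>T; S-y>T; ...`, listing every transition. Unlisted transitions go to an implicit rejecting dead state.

start=s0; accept=s0; s0-0>s0; s0-1>s1; s1-0>s1; s1-1>s2; s2-0>s2; s2-1>s0

Keep the running count of `1`s modulo 3: each `1` advances along the cycle s0 → s1 → s2 → s0 while other symbols loop. Accept at s0.
A 3-state machine:
        0   1  
>* s0   s0  s1 
   s1   s1  s2 
   s2   s2  s0 
(> = start, * = accepting)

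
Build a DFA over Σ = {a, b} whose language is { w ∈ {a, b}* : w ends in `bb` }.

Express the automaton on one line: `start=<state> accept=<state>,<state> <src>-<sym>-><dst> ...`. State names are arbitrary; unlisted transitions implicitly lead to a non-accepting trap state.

start=S0 accept=S2 S0-a->S0 S0-b->S1 S1-a->S0 S1-b->S2 S2-a->S0 S2-b->S2

Let each state record the length of the longest suffix of the input read so far that is also a prefix of `bb`. S1 means the last symbol is `b`; S2 means the last 2 symbols are `bb`. Accept only at S2, where the string currently ends in `bb`.
With 3 states:
        a   b  
>  S0   S0  S1 
   S1   S0  S2 
 * S2   S0  S2 
(> = start, * = accepting)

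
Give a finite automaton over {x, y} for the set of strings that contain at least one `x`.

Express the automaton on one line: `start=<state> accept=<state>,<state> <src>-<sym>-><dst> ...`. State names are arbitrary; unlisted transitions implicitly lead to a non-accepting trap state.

start=q0 accept=q1,q2 q0-x->q1 q0-y->q0 q1-x->q2 q1-y->q1 q2-x->q2 q2-y->q2

Only the number of `x`s matters, and only up to 2. Make a chain q0 → q1 → q2 advanced by each `x` (with q2 absorbing); every other symbol self-loops. The accepting set is {q1, q2}.
A 3-state machine:
        x   y  
>  q0   q1  q0 
 * q1   q2  q1 
 * q2   q2  q2 
(> = start, * = accepting)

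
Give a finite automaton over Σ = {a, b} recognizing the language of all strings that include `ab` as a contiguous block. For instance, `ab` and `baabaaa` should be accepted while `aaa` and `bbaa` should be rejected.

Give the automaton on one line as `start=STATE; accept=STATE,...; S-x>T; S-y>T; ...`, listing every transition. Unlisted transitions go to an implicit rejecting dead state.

start=S0; accept=S2; S0-a>S1; S0-b>S0; S1-a>S1; S1-b>S2; S2-a>S2; S2-b>S2

Track how much of `ab` has been matched so far: state S0 is no progress, S2 is the absorbing accept state reached once `ab` has occurred. Intermediate states record partial matches; on a mismatch, fall back to the longest reusable overlap.
        a   b  
>  S0   S1  S0 
   S1   S1  S2 
 * S2   S2  S2 
(> = start, * = accepting)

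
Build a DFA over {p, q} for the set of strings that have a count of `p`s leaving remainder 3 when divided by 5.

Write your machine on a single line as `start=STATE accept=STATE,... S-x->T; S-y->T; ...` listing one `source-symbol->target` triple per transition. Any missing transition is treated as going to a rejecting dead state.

start=s0; accept=s3; s0-p->s1; s0-q->s0; s1-p->s2; s1-q->s1; s2-p->s3; s2-q->s2; s3-p->s4; s3-q->s3; s4-p->s0; s4-q->s4

Keep the running count of `p`s modulo 5: each `p` advances along the cycle s0 → s1 → s2 → s3 → s4 → s0 while other symbols loop. Accept at s3.
5 states suffice.
        p   q  
>  s0   s1  s0 
   s1   s2  s1 
   s2   s3  s2 
 * s3   s4  s3 
   s4   s0  s4 
(> = start, * = accepting)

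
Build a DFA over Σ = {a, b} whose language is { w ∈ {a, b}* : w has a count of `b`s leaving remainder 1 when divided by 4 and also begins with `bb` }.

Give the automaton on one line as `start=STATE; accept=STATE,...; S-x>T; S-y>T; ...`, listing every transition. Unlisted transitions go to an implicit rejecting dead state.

start=S0; accept=S6; S0-a>S1; S0-b>S2; S1-a>S1; S1-b>S1; S2-a>S1; S2-b>S3; S3-a>S3; S3-b>S4; S4-a>S4; S4-b>S5; S5-a>S5; S5-b>S6; S6-a>S6; S6-b>S3

Build one automaton per condition and run them in lockstep. One (4 states) tracks the count of `b`s modulo 4; the other (4 states) tracks whether the input so far still matches the prefix `bb`. Each combined state is a pair, one component from each; accept when both components accept. Minimizing collapses redundant product states.
7 states suffice.
        a   b  
>  S0   S1  S2 
   S1   S1  S1 
   S2   S1  S3 
   S3   S3  S4 
   S4   S4  S5 
   S5   S5  S6 
 * S6   S6  S3 
(> = start, * = accepting)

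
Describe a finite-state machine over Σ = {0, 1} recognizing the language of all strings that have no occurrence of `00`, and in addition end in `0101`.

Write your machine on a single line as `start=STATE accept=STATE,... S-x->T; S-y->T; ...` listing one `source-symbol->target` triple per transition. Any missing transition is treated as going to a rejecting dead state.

Build one automaton per condition and run them in lockstep. One (3 states) tracks partial matches of the forbidden pattern `00`; the other (5 states) tracks how much of the suffix `0101` has currently been matched. Each combined state is a pair, one component from each; accept when both components accept.
With 10 states:
       0  1 
>  A   B  A 
   B   C  D 
   C   C  E 
   D   F  A 
   E   G  H 
   F   C  I 
   G   C  J 
   H   C  H 
 * I   F  A 
   J   G  H 
(> = start, * = accepting)

start=A; accept=I; A-0->B; A-1->A; B-0->C; B-1->D; C-0->C; C-1->E; D-0->F; D-1->A; E-0->G; E-1->H; F-0->C; F-1->I; G-0->C; G-1->J; H-0->C; H-1->H; I-0->F; I-1->A; J-0->G; J-1->H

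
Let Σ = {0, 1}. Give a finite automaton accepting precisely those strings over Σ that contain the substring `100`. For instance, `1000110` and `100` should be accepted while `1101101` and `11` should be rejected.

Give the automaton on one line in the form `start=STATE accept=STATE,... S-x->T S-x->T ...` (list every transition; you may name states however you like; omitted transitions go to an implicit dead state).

start=q0 accept=q3 q0-0->q0 q0-1->q1 q1-0->q2 q1-1->q1 q2-0->q3 q2-1->q1 q3-0->q3 q3-1->q3

Track how much of `100` has been matched so far: state q0 is no progress, q3 is the absorbing accept state reached once `100` has occurred. Intermediate states record partial matches; on a mismatch, fall back to the longest reusable overlap.
        0   1  
>  q0   q0  q1 
   q1   q2  q1 
   q2   q3  q1 
 * q3   q3  q3 
(> = start, * = accepting)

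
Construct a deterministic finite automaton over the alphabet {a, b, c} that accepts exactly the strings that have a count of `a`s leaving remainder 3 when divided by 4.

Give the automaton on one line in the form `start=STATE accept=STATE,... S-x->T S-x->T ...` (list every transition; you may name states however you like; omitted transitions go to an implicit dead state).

Keep the running count of `a`s modulo 4: each `a` advances along the cycle S0 → S1 → S2 → S3 → S0 while other symbols loop. Accept at S3.
        a   b   c  
>  S0   S1  S0  S0 
   S1   S2  S1  S1 
   S2   S3  S2  S2 
 * S3   S0  S3  S3 
(> = start, * = accepting)

start=S0 accept=S3 S0-a->S1 S0-b->S0 S0-c->S0 S1-a->S2 S1-b->S1 S1-c->S1 S2-a->S3 S2-b->S2 S2-c->S2 S3-a->S0 S3-b->S3 S3-c->S3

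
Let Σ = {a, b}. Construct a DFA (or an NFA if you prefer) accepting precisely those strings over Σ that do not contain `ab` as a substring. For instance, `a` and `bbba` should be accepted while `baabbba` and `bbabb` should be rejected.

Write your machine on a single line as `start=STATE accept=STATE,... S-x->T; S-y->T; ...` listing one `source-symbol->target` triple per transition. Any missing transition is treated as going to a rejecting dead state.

Track partial matches of the forbidden pattern `ab`. State q2 is a dead state reached once `ab` has occurred; every other state accepts. q0 means no part of `ab` is currently matched.
With 3 states:
        a   b  
>* q0   q1  q0 
 * q1   q1  q2 
   q2   q2  q2 
(> = start, * = accepting)

start=q0; accept=q0,q1; q0-a->q1; q0-b->q0; q1-a->q1; q1-b->q2; q2-a->q2; q2-b->q2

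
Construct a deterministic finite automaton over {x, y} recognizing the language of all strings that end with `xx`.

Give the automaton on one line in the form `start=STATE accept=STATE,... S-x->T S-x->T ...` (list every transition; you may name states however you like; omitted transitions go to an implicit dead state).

Remember how much of `xx` the current input suffix matches. State A means no match yet; B means the last symbol is `x`; C means the last 2 symbols are `xx`. Only C accepts. On a mismatch, fall back to the longest proper suffix that is still a prefix of `xx`.
With 3 states:
       x  y 
>  A   B  A 
   B   C  A 
 * C   C  A 
(> = start, * = accepting)

start=A accept=C A-x->B A-y->A B-x->C B-y->A C-x->C C-y->A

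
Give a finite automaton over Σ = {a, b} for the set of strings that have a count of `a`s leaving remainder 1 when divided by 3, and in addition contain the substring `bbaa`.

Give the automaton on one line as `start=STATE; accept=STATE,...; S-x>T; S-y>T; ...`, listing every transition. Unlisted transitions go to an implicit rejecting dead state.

Handle the two conditions separately and then intersect. One (3 states) tracks the count of `a`s modulo 3; the other (5 states) tracks whether and how much of `bbaa` has been seen. Each combined state is a pair, one component from each; accept when both components accept.
A 15-state machine:
          a    b  
>  q0     q1   q2 
   q1     q3   q4 
   q2     q1   q5 
   q3     q0   q6 
   q4     q3   q7 
   q5     q8   q5 
   q6     q0   q9 
   q7    q10   q7 
   q8    q11   q4 
   q9    q12   q9 
   q10   q13   q6 
   q11   q13  q11 
   q12   q14   q2 
   q13   q14  q13 
 * q14   q11  q14 
(> = start, * = accepting)

start=q0; accept=q14; q0-a>q1; q0-b>q2; q1-a>q3; q1-b>q4; q2-a>q1; q2-b>q5; q3-a>q0; q3-b>q6; q4-a>q3; q4-b>q7; q5-a>q8; q5-b>q5; q6-a>q0; q6-b>q9; q7-a>q10; q7-b>q7; q8-a>q11; q8-b>q4; q9-a>q12; q9-b>q9; q10-a>q13; q10-b>q6; q11-a>q13; q11-b>q11; q12-a>q14; q12-b>q2; q13-a>q14; q13-b>q13; q14-a>q11; q14-b>q14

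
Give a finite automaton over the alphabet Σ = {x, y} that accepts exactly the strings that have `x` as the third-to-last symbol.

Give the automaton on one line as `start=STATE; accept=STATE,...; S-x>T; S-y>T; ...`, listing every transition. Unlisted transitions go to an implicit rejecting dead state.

Because acceptance depends on a position counted from the end, the machine has to buffer the most recent 3 symbols. Make each state the string of the last up-to-3 symbols read; on input `x` shift the window left and append `x`. Accept when the buffered window has length 3 and begins with `x`.
15 states suffice.
       x  y 
>  A   B  C 
   B   D  E 
   C   F  G 
   D   H  I 
   E   J  K 
   F   L  M 
   G   N  O 
 * H   H  I 
 * I   J  K 
 * J   L  M 
 * K   N  O 
   L   H  I 
   M   J  K 
   N   L  M 
   O   N  O 
(> = start, * = accepting)

start=A; accept=H,I,J,K; A-x>B; A-y>C; B-x>D; B-y>E; C-x>F; C-y>G; D-x>H; D-y>I; E-x>J; E-y>K; F-x>L; F-y>M; G-x>N; G-y>O; H-x>H; H-y>I; I-x>J; I-y>K; J-x>L; J-y>M; K-x>N; K-y>O; L-x>H; L-y>I; M-x>J; M-y>K; N-x>L; N-y>M; O-x>N; O-y>O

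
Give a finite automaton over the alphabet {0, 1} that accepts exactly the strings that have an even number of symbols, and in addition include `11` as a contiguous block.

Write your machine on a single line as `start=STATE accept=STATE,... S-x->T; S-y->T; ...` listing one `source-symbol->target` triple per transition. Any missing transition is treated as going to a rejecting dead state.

Run two small machines in parallel and take their product. One (2 states) tracks the input length modulo 2; the other (3 states) tracks whether and how much of `11` has been seen. Each combined state is a pair, one component from each; accept when both components accept.
6 states suffice.
        0   1  
>  q0   q1  q2 
   q1   q0  q3 
   q2   q0  q4 
   q3   q1  q5 
 * q4   q5  q5 
   q5   q4  q4 
(> = start, * = accepting)

start=q0; accept=q4; q0-0->q1; q0-1->q2; q1-0->q0; q1-1->q3; q2-0->q0; q2-1->q4; q3-0->q1; q3-1->q5; q4-0->q5; q4-1->q5; q5-0->q4; q5-1->q4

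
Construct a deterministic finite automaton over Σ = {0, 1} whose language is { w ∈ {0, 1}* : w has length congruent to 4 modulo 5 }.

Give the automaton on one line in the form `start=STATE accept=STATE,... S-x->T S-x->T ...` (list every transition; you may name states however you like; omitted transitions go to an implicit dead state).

Count input length modulo 5: every symbol advances one step around the cycle S0 → S1 → S2 → S3 → S4 → S0. Accept at S4.
With 5 states:
        0   1  
>  S0   S1  S1 
   S1   S2  S2 
   S2   S3  S3 
   S3   S4  S4 
 * S4   S0  S0 
(> = start, * = accepting)

start=S0 accept=S4 S0-0->S1 S0-1->S1 S1-0->S2 S1-1->S2 S2-0->S3 S2-1->S3 S3-0->S4 S3-1->S4 S4-0->S0 S4-1->S0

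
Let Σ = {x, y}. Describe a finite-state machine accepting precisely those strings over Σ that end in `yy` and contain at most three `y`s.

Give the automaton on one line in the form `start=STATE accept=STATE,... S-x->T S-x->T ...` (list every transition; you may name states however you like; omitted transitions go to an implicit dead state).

Handle the two conditions separately and then intersect. The first has 3 states tracking how much of the suffix `yy` has currently been matched; the second has 5 states tracking the count of `y`s, saturating at 4. A product state is a pair (one from each), accepting exactly when both do. Equivalent product states are then merged.
        x   y  
>  q0   q0  q1 
   q1   q2  q3 
   q2   q2  q4 
 * q3   q5  q6 
   q4   q5  q6 
   q5   q5  q5 
 * q6   q5  q5 
(> = start, * = accepting)

start=q0 accept=q3,q6 q0-x->q0 q0-y->q1 q1-x->q2 q1-y->q3 q2-x->q2 q2-y->q4 q3-x->q5 q3-y->q6 q4-x->q5 q4-y->q6 q5-x->q5 q5-y->q5 q6-x->q5 q6-y->q5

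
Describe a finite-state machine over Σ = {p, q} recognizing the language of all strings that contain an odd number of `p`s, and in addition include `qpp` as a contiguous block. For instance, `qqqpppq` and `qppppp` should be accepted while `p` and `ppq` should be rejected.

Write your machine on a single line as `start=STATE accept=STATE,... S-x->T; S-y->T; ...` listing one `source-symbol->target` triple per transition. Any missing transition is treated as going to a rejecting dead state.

start=S0; accept=S7; S0-p->S1; S0-q->S2; S1-p->S0; S1-q->S3; S2-p->S4; S2-q->S2; S3-p->S5; S3-q->S3; S4-p->S6; S4-q->S3; S5-p->S7; S5-q->S2; S6-p->S7; S6-q->S6; S7-p->S6; S7-q->S7

Handle the two conditions separately and then intersect. One (2 states) tracks the count of `p`s modulo 2; the other (4 states) tracks whether and how much of `qpp` has been seen. Each combined state is a pair, one component from each; accept when both components accept.
An 8-state machine:
        p   q  
>  S0   S1  S2 
   S1   S0  S3 
   S2   S4  S2 
   S3   S5  S3 
   S4   S6  S3 
   S5   S7  S2 
   S6   S7  S6 
 * S7   S6  S7 
(> = start, * = accepting)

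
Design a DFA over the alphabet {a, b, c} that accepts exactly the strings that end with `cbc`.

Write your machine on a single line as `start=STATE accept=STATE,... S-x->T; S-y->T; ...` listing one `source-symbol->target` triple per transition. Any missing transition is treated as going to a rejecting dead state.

Remember how much of `cbc` the current input suffix matches. State q0 means no match yet; q1 means the last symbol is `c`; q2 means the last 2 symbols are `cb`; q3 means the last 3 symbols are `cbc`. Only q3 accepts. On a mismatch, fall back to the longest proper suffix that is still a prefix of `cbc`.
A 4-state machine:
        a   b   c  
>  q0   q0  q0  q1 
   q1   q0  q2  q1 
   q2   q0  q0  q3 
 * q3   q0  q2  q1 
(> = start, * = accepting)

start=q0; accept=q3; q0-a->q0; q0-b->q0; q0-c->q1; q1-a->q0; q1-b->q2; q1-c->q1; q2-a->q0; q2-b->q0; q2-c->q3; q3-a->q0; q3-b->q2; q3-c->q1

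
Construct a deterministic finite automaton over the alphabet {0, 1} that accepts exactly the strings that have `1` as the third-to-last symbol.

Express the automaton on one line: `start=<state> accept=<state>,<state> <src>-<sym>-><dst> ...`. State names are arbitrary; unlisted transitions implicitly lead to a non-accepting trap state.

Because acceptance depends on a position counted from the end, the machine has to buffer the most recent 3 symbols. Make each state the string of the last up-to-3 symbols read; on input `x` shift the window left and append `x`. Accept when the buffered window has length 3 and begins with `1`.
With 15 states:
          0    1  
>  q0     q1   q2 
   q1     q3   q4 
   q2     q5   q6 
   q3     q7   q8 
   q4     q9  q10 
   q5    q11  q12 
   q6    q13  q14 
   q7     q7   q8 
   q8     q9  q10 
   q9    q11  q12 
   q10   q13  q14 
 * q11    q7   q8 
 * q12    q9  q10 
 * q13   q11  q12 
 * q14   q13  q14 
(> = start, * = accepting)

start=q0 accept=q11,q12,q13,q14 q0-0->q1 q0-1->q2 q1-0->q3 q1-1->q4 q2-0->q5 q2-1->q6 q3-0->q7 q3-1->q8 q4-0->q9 q4-1->q10 q5-0->q11 q5-1->q12 q6-0->q13 q6-1->q14 q7-0->q7 q7-1->q8 q8-0->q9 q8-1->q10 q9-0->q11 q9-1->q12 q10-0->q13 q10-1->q14 q11-0->q7 q11-1->q8 q12-0->q9 q12-1->q10 q13-0->q11 q13-1->q12 q14-0->q13 q14-1->q14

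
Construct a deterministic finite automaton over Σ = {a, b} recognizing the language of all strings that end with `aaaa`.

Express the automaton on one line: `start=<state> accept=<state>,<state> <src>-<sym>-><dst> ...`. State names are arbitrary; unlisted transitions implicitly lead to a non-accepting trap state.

Let each state record the length of the longest suffix of the input read so far that is also a prefix of `aaaa`. q1 means the last symbol is `a`; q2 means the last 2 symbols are `aa`; q3 means the last 3 symbols are `aaa`; q4 means the last 4 symbols are `aaaa`. Accept only at q4, where the string currently ends in `aaaa`.
        a   b  
>  q0   q1  q0 
   q1   q2  q0 
   q2   q3  q0 
   q3   q4  q0 
 * q4   q4  q0 
(> = start, * = accepting)

start=q0 accept=q4 q0-a->q1 q0-b->q0 q1-a->q2 q1-b->q0 q2-a->q3 q2-b->q0 q3-a->q4 q3-b->q0 q4-a->q4 q4-b->q0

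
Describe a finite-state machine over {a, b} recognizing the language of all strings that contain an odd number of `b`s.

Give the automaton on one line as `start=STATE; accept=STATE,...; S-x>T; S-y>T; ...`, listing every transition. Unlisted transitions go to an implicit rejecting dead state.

start=S0; accept=S1; S0-a>S0; S0-b>S1; S1-a>S1; S1-b>S0

The only thing that matters is how many `b`s have appeared, reduced mod 2. Use one state per residue: S0 for 0, …, S1 for 1. Reading `b` moves to the next residue; anything else stays put. S1 is accepting.
A 2-state machine:
        a   b  
>  S0   S0  S1 
 * S1   S1  S0 
(> = start, * = accepting)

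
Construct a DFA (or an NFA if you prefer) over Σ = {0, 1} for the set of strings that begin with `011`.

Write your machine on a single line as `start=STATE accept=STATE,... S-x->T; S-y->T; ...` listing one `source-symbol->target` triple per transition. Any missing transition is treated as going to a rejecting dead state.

Walk along `011` while the input agrees: from S0 take `0` to S1, and so on. Any deviation drops to the rejecting sink S4. Once S3 is reached the prefix is confirmed and every continuation is accepted.
        0   1  
>  S0   S1  S4 
   S1   S4  S2 
   S2   S4  S3 
 * S3   S3  S3 
   S4   S4  S4 
(> = start, * = accepting)

start=S0; accept=S3; S0-0->S1; S0-1->S4; S1-0->S4; S1-1->S2; S2-0->S4; S2-1->S3; S3-0->S3; S3-1->S3; S4-0->S4; S4-1->S4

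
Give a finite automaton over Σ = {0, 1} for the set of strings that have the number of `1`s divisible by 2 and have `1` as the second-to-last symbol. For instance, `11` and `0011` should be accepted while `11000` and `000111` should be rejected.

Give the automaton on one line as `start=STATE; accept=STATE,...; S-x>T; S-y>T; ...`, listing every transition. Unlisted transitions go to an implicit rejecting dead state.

start=q0; accept=q3,q5; q0-0>q0; q0-1>q1; q1-0>q2; q1-1>q3; q2-0>q2; q2-1>q4; q3-0>q5; q3-1>q1; q4-0>q5; q4-1>q1; q5-0>q0; q5-1>q1

Build one automaton per condition and run them in lockstep. The first has 2 states tracking the count of `1`s modulo 2; the second has 7 states tracking the last 2 symbols read. A product state is a pair (one from each), accepting exactly when both do. Equivalent product states are then merged.
        0   1  
>  q0   q0  q1 
   q1   q2  q3 
   q2   q2  q4 
 * q3   q5  q1 
   q4   q5  q1 
 * q5   q0  q1 
(> = start, * = accepting)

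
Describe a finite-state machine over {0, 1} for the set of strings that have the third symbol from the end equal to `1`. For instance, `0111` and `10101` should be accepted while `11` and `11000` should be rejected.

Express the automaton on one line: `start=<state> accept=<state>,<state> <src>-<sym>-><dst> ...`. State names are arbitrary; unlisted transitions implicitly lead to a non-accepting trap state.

A DFA must remember the last 3 symbols (since which symbol is third-to-last isn't known until the input ends). Use one state per possible window of the last ≤3 symbols; accept from those whose window starts with `1`.
A 15-state machine:
          0    1  
>  S0     S1   S2 
   S1     S3   S4 
   S2     S5   S6 
   S3     S7   S8 
   S4     S9  S10 
   S5    S11  S12 
   S6    S13  S14 
   S7     S7   S8 
   S8     S9  S10 
   S9    S11  S12 
   S10   S13  S14 
 * S11    S7   S8 
 * S12    S9  S10 
 * S13   S11  S12 
 * S14   S13  S14 
(> = start, * = accepting)

start=S0 accept=S11,S12,S13,S14 S0-0->S1 S0-1->S2 S1-0->S3 S1-1->S4 S2-0->S5 S2-1->S6 S3-0->S7 S3-1->S8 S4-0->S9 S4-1->S10 S5-0->S11 S5-1->S12 S6-0->S13 S6-1->S14 S7-0->S7 S7-1->S8 S8-0->S9 S8-1->S10 S9-0->S11 S9-1->S12 S10-0->S13 S10-1->S14 S11-0->S7 S11-1->S8 S12-0->S9 S12-1->S10 S13-0->S11 S13-1->S12 S14-0->S13 S14-1->S14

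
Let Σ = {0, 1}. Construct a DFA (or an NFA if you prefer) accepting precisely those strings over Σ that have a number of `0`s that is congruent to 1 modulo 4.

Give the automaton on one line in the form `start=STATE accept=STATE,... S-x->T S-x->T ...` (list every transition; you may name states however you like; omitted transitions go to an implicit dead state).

Keep the running count of `0`s modulo 4: each `0` advances along the cycle q0 → q1 → q2 → q3 → q0 while other symbols loop. Accept at q1.
        0   1  
>  q0   q1  q0 
 * q1   q2  q1 
   q2   q3  q2 
   q3   q0  q3 
(> = start, * = accepting)

start=q0 accept=q1 q0-0->q1 q0-1->q0 q1-0->q2 q1-1->q1 q2-0->q3 q2-1->q2 q3-0->q0 q3-1->q3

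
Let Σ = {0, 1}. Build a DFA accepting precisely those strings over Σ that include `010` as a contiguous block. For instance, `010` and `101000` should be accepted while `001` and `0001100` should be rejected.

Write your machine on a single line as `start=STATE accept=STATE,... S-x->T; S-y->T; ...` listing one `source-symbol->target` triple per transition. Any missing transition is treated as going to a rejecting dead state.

Track how much of `010` has been matched so far: state A is no progress, D is the absorbing accept state reached once `010` has occurred. Intermediate states record partial matches; on a mismatch, fall back to the longest reusable overlap.
4 states suffice.
       0  1 
>  A   B  A 
   B   B  C 
   C   D  A 
 * D   D  D 
(> = start, * = accepting)

start=A; accept=D; A-0->B; A-1->A; B-0->B; B-1->C; C-0->D; C-1->A; D-0->D; D-1->D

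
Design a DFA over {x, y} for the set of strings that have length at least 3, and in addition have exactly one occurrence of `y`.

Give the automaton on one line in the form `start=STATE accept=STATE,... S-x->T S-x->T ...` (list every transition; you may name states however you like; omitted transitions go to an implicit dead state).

start=q0 accept=q7,q10 q0-x->q1 q0-y->q2 q1-x->q3 q1-y->q4 q2-x->q4 q2-y->q5 q3-x->q6 q3-y->q7 q4-x->q7 q4-y->q8 q5-x->q8 q5-y->q8 q6-x->q9 q6-y->q10 q7-x->q10 q7-y->q11 q8-x->q11 q8-y->q11 q9-x->q9 q9-y->q10 q10-x->q10 q10-y->q11 q11-x->q11 q11-y->q11

Run two small machines in parallel and take their product. One (5 states) tracks the input length, saturating at 4; the other (3 states) tracks the count of `y`s, saturating at 2. Each combined state is a pair, one component from each; accept when both components accept.
          x    y  
>  q0     q1   q2 
   q1     q3   q4 
   q2     q4   q5 
   q3     q6   q7 
   q4     q7   q8 
   q5     q8   q8 
   q6     q9  q10 
 * q7    q10  q11 
   q8    q11  q11 
   q9     q9  q10 
 * q10   q10  q11 
   q11   q11  q11 
(> = start, * = accepting)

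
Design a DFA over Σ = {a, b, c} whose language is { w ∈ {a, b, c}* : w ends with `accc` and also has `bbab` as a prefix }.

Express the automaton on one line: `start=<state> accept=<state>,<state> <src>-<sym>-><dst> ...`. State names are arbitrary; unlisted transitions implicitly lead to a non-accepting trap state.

Run two small machines in parallel and take their product. One (5 states) tracks how much of the suffix `accc` has currently been matched; the other (6 states) tracks whether the input so far still matches the prefix `bbab`. Each combined state is a pair, one component from each; accept when both components accept. Minimizing collapses redundant product states.
With 10 states:
        a   b   c  
>  q0   q1  q2  q1 
   q1   q1  q1  q1 
   q2   q1  q3  q1 
   q3   q4  q1  q1 
   q4   q1  q5  q1 
   q5   q6  q5  q5 
   q6   q6  q5  q7 
   q7   q6  q5  q8 
   q8   q6  q5  q9 
 * q9   q6  q5  q5 
(> = start, * = accepting)

start=q0 accept=q9 q0-a->q1 q0-b->q2 q0-c->q1 q1-a->q1 q1-b->q1 q1-c->q1 q2-a->q1 q2-b->q3 q2-c->q1 q3-a->q4 q3-b->q1 q3-c->q1 q4-a->q1 q4-b->q5 q4-c->q1 q5-a->q6 q5-b->q5 q5-c->q5 q6-a->q6 q6-b->q5 q6-c->q7 q7-a->q6 q7-b->q5 q7-c->q8 q8-a->q6 q8-b->q5 q8-c->q9 q9-a->q6 q9-b->q5 q9-c->q5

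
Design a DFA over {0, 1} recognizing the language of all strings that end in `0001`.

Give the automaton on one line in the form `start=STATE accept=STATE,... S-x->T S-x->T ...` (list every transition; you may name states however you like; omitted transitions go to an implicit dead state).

start=A accept=E A-0->B A-1->A B-0->C B-1->A C-0->D C-1->A D-0->D D-1->E E-0->B E-1->A

Remember how much of `0001` the current input suffix matches. State A means no match yet; B means the last symbol is `0`; C means the last 2 symbols are `00`; D means the last 3 symbols are `000`; E means the last 4 symbols are `0001`. Only E accepts. On a mismatch, fall back to the longest proper suffix that is still a prefix of `0001`.
A 5-state machine:
       0  1 
>  A   B  A 
   B   C  A 
   C   D  A 
   D   D  E 
 * E   B  A 
(> = start, * = accepting)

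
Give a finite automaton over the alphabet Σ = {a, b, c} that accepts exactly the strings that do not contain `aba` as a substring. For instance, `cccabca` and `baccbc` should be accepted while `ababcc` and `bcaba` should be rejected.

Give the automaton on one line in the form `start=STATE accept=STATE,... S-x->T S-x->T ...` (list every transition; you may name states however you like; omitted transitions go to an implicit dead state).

start=q0 accept=q0,q1,q2 q0-a->q1 q0-b->q0 q0-c->q0 q1-a->q1 q1-b->q2 q1-c->q0 q2-a->q3 q2-b->q0 q2-c->q0 q3-a->q3 q3-b->q3 q3-c->q3

This is the complement of 'contains `aba`'. Use the same substring-matching states — q0 through q3 holding how much of `aba` has just been matched — but flip the accepting set: everything except the trap q3 accepts.
        a   b   c  
>* q0   q1  q0  q0 
 * q1   q1  q2  q0 
 * q2   q3  q0  q0 
   q3   q3  q3  q3 
(> = start, * = accepting)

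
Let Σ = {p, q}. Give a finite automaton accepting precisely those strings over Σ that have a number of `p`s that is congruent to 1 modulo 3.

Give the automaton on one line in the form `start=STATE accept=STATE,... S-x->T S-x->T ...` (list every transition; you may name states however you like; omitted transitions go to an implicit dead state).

Keep the running count of `p`s modulo 3: each `p` advances along the cycle s0 → s1 → s2 → s0 while other symbols loop. Accept at s1.
With 3 states:
        p   q  
>  s0   s1  s0 
 * s1   s2  s1 
   s2   s0  s2 
(> = start, * = accepting)

start=s0 accept=s1 s0-p->s1 s0-q->s0 s1-p->s2 s1-q->s1 s2-p->s0 s2-q->s2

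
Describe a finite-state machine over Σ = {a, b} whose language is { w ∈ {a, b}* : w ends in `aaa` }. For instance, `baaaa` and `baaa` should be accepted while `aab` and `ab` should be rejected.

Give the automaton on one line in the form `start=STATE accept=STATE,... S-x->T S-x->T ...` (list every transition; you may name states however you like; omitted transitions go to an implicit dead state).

Let each state record the length of the longest suffix of the input read so far that is also a prefix of `aaa`. S1 means the last symbol is `a`; S2 means the last 2 symbols are `aa`; S3 means the last 3 symbols are `aaa`. Accept only at S3, where the string currently ends in `aaa`.
With 4 states:
        a   b  
>  S0   S1  S0 
   S1   S2  S0 
   S2   S3  S0 
 * S3   S3  S0 
(> = start, * = accepting)

start=S0 accept=S3 S0-a->S1 S0-b->S0 S1-a->S2 S1-b->S0 S2-a->S3 S2-b->S0 S3-a->S3 S3-b->S0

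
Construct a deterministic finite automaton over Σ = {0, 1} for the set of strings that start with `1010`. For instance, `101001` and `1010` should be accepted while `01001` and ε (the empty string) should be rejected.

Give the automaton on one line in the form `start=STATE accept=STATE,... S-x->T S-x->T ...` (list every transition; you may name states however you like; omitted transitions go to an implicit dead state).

start=q0 accept=q4 q0-0->q5 q0-1->q1 q1-0->q2 q1-1->q5 q2-0->q5 q2-1->q3 q3-0->q4 q3-1->q5 q4-0->q4 q4-1->q4 q5-0->q5 q5-1->q5

Walk along `1010` while the input agrees: from q0 take `1` to q1, and so on. Any deviation drops to the rejecting sink q5. Once q4 is reached the prefix is confirmed and every continuation is accepted.
6 states suffice.
        0   1  
>  q0   q5  q1 
   q1   q2  q5 
   q2   q5  q3 
   q3   q4  q5 
 * q4   q4  q4 
   q5   q5  q5 
(> = start, * = accepting)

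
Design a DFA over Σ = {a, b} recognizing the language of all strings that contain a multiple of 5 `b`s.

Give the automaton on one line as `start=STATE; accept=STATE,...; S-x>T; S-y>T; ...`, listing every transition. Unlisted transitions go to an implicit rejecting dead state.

start=q0; accept=q0; q0-a>q0; q0-b>q1; q1-a>q1; q1-b>q2; q2-a>q2; q2-b>q3; q3-a>q3; q3-b>q4; q4-a>q4; q4-b>q0

Keep the running count of `b`s modulo 5: each `b` advances along the cycle q0 → q1 → q2 → q3 → q4 → q0 while other symbols loop. Accept at q0.
With 5 states:
        a   b  
>* q0   q0  q1 
   q1   q1  q2 
   q2   q2  q3 
   q3   q3  q4 
   q4   q4  q0 
(> = start, * = accepting)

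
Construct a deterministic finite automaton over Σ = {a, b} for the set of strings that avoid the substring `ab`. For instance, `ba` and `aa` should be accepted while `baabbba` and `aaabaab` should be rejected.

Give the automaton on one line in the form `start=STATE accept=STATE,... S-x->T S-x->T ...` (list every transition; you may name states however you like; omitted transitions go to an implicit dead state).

start=q0 accept=q0,q1 q0-a->q1 q0-b->q0 q1-a->q1 q1-b->q2 q2-a->q2 q2-b->q2

This is the complement of 'contains `ab`'. Use the same substring-matching states — q0 through q2 holding how much of `ab` has just been matched — but flip the accepting set: everything except the trap q2 accepts.
A 3-state machine:
        a   b  
>* q0   q1  q0 
 * q1   q1  q2 
   q2   q2  q2 
(> = start, * = accepting)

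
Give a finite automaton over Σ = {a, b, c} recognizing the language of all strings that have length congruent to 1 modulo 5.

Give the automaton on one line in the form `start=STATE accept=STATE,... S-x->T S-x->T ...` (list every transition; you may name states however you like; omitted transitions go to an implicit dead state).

Count input length modulo 5: every symbol advances one step around the cycle s0 → s1 → s2 → s3 → s4 → s0. Accept at s1.
        a   b   c  
>  s0   s1  s1  s1 
 * s1   s2  s2  s2 
   s2   s3  s3  s3 
   s3   s4  s4  s4 
   s4   s0  s0  s0 
(> = start, * = accepting)

start=s0 accept=s1 s0-a->s1 s0-b->s1 s0-c->s1 s1-a->s2 s1-b->s2 s1-c->s2 s2-a->s3 s2-b->s3 s2-c->s3 s3-a->s4 s3-b->s4 s3-c->s4 s4-a->s0 s4-b->s0 s4-c->s0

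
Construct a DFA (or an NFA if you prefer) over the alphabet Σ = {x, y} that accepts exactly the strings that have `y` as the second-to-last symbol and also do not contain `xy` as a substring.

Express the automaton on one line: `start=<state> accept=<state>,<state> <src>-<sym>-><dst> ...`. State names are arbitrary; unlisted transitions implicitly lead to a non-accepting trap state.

Run two small machines in parallel and take their product. One (7 states) tracks the last 2 symbols read; the other (3 states) tracks partial matches of the forbidden pattern `xy`. Each combined state is a pair, one component from each; accept when both components accept. Equivalent product states are then merged.
With 5 states:
        x   y  
>  q0   q1  q2 
   q1   q1  q1 
   q2   q3  q4 
 * q3   q1  q1 
 * q4   q3  q4 
(> = start, * = accepting)

start=q0 accept=q3,q4 q0-x->q1 q0-y->q2 q1-x->q1 q1-y->q1 q2-x->q3 q2-y->q4 q3-x->q1 q3-y->q1 q4-x->q3 q4-y->q4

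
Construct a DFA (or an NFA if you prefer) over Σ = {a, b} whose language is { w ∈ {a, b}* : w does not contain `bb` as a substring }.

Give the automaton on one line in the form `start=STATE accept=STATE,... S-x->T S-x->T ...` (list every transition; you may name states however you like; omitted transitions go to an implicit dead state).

start=s0 accept=s0,s1 s0-a->s0 s0-b->s1 s1-a->s0 s1-b->s2 s2-a->s2 s2-b->s2

Track partial matches of the forbidden pattern `bb`. State s2 is a dead state reached once `bb` has occurred; every other state accepts. s0 means no part of `bb` is currently matched.
3 states suffice.
        a   b  
>* s0   s0  s1 
 * s1   s0  s2 
   s2   s2  s2 
(> = start, * = accepting)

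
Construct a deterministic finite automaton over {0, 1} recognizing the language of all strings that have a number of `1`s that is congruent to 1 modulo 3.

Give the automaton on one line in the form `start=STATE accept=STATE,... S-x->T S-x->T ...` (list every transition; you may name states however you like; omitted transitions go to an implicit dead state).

start=q0 accept=q1 q0-0->q0 q0-1->q1 q1-0->q1 q1-1->q2 q2-0->q2 q2-1->q0

The only thing that matters is how many `1`s have appeared, reduced mod 3. Use one state per residue: q0 for 0, …, q2 for 2. Reading `1` moves to the next residue; anything else stays put. q1 is accepting.
A 3-state machine:
        0   1  
>  q0   q0  q1 
 * q1   q1  q2 
   q2   q2  q0 
(> = start, * = accepting)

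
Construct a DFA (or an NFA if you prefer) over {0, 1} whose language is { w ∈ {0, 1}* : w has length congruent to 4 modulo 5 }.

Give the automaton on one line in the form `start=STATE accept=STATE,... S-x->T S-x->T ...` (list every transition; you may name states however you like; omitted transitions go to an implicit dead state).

Only the length mod 5 matters, so use a 5-cycle: from any state, every input symbol moves to the next state, wrapping S4 back to S0. Mark S4 accepting.
        0   1  
>  S0   S1  S1 
   S1   S2  S2 
   S2   S3  S3 
   S3   S4  S4 
 * S4   S0  S0 
(> = start, * = accepting)

start=S0 accept=S4 S0-0->S1 S0-1->S1 S1-0->S2 S1-1->S2 S2-0->S3 S2-1->S3 S3-0->S4 S3-1->S4 S4-0->S0 S4-1->S0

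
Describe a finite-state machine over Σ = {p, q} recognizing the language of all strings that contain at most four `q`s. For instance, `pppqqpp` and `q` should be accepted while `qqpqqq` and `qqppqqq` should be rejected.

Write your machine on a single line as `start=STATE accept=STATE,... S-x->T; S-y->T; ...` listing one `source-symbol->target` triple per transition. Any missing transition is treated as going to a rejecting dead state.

start=s0; accept=s0,s1,s2,s3,s4; s0-p->s0; s0-q->s1; s1-p->s1; s1-q->s2; s2-p->s2; s2-q->s3; s3-p->s3; s3-q->s4; s4-p->s4; s4-q->s5; s5-p->s5; s5-q->s5

Only the number of `q`s matters, and only up to 5. Make a chain s0 → s1 → s2 → s3 → s4 → s5 advanced by each `q` (with s5 absorbing); every other symbol self-loops. The accepting set is {s0, s1, s2, s3, s4}.
        p   q  
>* s0   s0  s1 
 * s1   s1  s2 
 * s2   s2  s3 
 * s3   s3  s4 
 * s4   s4  s5 
   s5   s5  s5 
(> = start, * = accepting)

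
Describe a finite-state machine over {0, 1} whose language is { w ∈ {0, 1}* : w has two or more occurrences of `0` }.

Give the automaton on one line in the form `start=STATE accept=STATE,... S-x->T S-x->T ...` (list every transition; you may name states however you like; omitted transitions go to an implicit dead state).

start=q0 accept=q2,q3 q0-0->q1 q0-1->q0 q1-0->q2 q1-1->q1 q2-0->q3 q2-1->q2 q3-0->q3 q3-1->q3

Count `0`s, saturating at 3: states q0 through q2 mean 0 through 2 `0`s seen; q3 means more than 2. Each `0` increments (capped at q3); other symbols loop. Accept from {q2, q3}.
        0   1  
>  q0   q1  q0 
   q1   q2  q1 
 * q2   q3  q2 
 * q3   q3  q3 
(> = start, * = accepting)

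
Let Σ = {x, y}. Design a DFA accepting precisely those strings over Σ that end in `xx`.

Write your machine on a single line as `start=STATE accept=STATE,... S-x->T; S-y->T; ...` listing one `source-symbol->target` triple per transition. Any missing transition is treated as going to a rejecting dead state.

start=S0; accept=S2; S0-x->S1; S0-y->S0; S1-x->S2; S1-y->S0; S2-x->S2; S2-y->S0

Let each state record the length of the longest suffix of the input read so far that is also a prefix of `xx`. S1 means the last symbol is `x`; S2 means the last 2 symbols are `xx`. Accept only at S2, where the string currently ends in `xx`.
A 3-state machine:
        x   y  
>  S0   S1  S0 
   S1   S2  S0 
 * S2   S2  S0 
(> = start, * = accepting)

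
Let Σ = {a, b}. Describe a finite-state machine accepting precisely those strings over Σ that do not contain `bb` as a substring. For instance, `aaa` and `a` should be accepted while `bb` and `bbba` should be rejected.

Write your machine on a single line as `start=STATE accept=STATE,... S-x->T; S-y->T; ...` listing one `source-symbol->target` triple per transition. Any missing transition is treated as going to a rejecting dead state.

This is the complement of 'contains `bb`'. Use the same substring-matching states — s0 through s2 holding how much of `bb` has just been matched — but flip the accepting set: everything except the trap s2 accepts.
        a   b  
>* s0   s0  s1 
 * s1   s0  s2 
   s2   s2  s2 
(> = start, * = accepting)

start=s0; accept=s0,s1; s0-a->s0; s0-b->s1; s1-a->s0; s1-b->s2; s2-a->s2; s2-b->s2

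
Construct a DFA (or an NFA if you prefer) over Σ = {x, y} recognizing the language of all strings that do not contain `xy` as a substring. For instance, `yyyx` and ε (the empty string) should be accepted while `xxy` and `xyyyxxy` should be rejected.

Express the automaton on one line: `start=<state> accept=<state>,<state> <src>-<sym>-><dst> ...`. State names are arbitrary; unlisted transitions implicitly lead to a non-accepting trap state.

This is the complement of 'contains `xy`'. Use the same substring-matching states — q0 through q2 holding how much of `xy` has just been matched — but flip the accepting set: everything except the trap q2 accepts.
A 3-state machine:
        x   y  
>* q0   q1  q0 
 * q1   q1  q2 
   q2   q2  q2 
(> = start, * = accepting)

start=q0 accept=q0,q1 q0-x->q1 q0-y->q0 q1-x->q1 q1-y->q2 q2-x->q2 q2-y->q2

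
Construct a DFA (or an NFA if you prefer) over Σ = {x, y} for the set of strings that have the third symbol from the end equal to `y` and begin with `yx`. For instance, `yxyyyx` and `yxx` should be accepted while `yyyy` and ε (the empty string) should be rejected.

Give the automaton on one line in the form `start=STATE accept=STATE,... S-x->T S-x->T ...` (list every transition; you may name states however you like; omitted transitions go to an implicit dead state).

start=q0 accept=q11,q12,q21,q22 q0-x->q1 q0-y->q2 q1-x->q3 q1-y->q4 q2-x->q5 q2-y->q6 q3-x->q7 q3-y->q8 q4-x->q9 q4-y->q10 q5-x->q11 q5-y->q12 q6-x->q13 q6-y->q14 q7-x->q7 q7-y->q8 q8-x->q9 q8-y->q10 q9-x->q15 q9-y->q16 q10-x->q13 q10-y->q14 q11-x->q17 q11-y->q18 q12-x->q19 q12-y->q20 q13-x->q15 q13-y->q16 q14-x->q13 q14-y->q14 q15-x->q7 q15-y->q8 q16-x->q9 q16-y->q10 q17-x->q17 q17-y->q18 q18-x->q19 q18-y->q20 q19-x->q11 q19-y->q12 q20-x->q21 q20-y->q22 q21-x->q11 q21-y->q12 q22-x->q21 q22-y->q22

Run two small machines in parallel and take their product. One (15 states) tracks the last 3 symbols read; the other (4 states) tracks whether the input so far still matches the prefix `yx`. Each combined state is a pair, one component from each; accept when both components accept.
23 states suffice.
          x    y  
>  q0     q1   q2 
   q1     q3   q4 
   q2     q5   q6 
   q3     q7   q8 
   q4     q9  q10 
   q5    q11  q12 
   q6    q13  q14 
   q7     q7   q8 
   q8     q9  q10 
   q9    q15  q16 
   q10   q13  q14 
 * q11   q17  q18 
 * q12   q19  q20 
   q13   q15  q16 
   q14   q13  q14 
   q15    q7   q8 
   q16    q9  q10 
   q17   q17  q18 
   q18   q19  q20 
   q19   q11  q12 
   q20   q21  q22 
 * q21   q11  q12 
 * q22   q21  q22 
(> = start, * = accepting)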